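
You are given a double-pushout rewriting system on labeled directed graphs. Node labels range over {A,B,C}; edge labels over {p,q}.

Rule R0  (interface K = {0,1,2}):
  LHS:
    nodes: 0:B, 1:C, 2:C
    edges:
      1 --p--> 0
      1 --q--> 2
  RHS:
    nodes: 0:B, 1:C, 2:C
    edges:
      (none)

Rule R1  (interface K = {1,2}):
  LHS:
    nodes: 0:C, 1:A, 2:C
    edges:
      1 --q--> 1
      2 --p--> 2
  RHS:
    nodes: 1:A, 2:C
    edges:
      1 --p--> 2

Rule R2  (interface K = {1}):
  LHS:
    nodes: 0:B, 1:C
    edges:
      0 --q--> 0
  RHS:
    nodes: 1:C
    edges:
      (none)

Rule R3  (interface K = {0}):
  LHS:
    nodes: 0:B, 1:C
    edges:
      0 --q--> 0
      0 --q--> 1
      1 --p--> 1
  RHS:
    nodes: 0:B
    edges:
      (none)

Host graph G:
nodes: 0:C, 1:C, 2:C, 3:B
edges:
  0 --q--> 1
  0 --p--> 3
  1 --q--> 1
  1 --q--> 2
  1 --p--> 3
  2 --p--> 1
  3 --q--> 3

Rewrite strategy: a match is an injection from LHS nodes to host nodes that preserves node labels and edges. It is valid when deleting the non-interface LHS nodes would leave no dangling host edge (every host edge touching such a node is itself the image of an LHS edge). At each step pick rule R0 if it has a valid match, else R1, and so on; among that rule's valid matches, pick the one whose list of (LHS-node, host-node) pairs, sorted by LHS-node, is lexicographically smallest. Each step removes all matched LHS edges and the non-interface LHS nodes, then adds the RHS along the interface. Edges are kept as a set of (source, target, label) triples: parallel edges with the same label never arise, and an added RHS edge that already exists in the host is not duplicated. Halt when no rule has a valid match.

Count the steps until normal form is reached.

Answer: 3

Rewrite trace:
initial: |V|=4 |E|=7  E = 0-q->1 0-p->3 1-q->1 1-q->2 1-p->3 2-p->1 3-q->3
step 1: apply R0 at {0↦3, 1↦0, 2↦1}  → |V|=4 |E|=5  E = 1-q->1 1-q->2 1-p->3 2-p->1 3-q->3
step 2: apply R0 at {0↦3, 1↦1, 2↦2}  → |V|=4 |E|=3  E = 1-q->1 2-p->1 3-q->3
step 3: apply R2 at {0↦3, 1↦0}  → |V|=3 |E|=2  E = 1-q->1 2-p->1
final graph: no rule applies after step 3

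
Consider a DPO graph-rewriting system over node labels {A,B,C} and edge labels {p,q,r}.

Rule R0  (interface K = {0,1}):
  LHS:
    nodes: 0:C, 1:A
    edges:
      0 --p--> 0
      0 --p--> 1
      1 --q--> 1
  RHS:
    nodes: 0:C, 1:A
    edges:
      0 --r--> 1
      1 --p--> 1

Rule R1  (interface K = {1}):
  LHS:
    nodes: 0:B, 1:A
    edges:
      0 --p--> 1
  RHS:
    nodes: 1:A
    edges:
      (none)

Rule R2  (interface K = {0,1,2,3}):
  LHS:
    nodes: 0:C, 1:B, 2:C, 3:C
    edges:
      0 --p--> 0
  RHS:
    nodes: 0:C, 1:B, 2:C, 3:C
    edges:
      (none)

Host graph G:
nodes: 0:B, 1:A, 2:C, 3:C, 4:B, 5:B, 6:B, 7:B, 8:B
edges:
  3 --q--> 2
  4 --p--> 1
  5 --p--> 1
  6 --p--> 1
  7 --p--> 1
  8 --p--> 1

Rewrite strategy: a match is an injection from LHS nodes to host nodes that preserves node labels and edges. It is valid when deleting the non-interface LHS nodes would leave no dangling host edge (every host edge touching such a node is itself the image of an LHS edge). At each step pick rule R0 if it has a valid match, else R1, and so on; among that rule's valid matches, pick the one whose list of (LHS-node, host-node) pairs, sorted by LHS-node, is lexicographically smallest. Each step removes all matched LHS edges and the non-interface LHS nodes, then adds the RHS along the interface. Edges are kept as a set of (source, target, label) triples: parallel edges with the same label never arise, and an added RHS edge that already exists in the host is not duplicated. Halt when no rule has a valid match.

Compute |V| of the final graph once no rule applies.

Answer: 4

Derivation:
[0] host  ⇒  9 nodes, 6 edges  {3-q->2 4-p->1 5-p->1 6-p->1 7-p->1 8-p->1}
[1] R1 @ {0↦4, 1↦1}  ⇒  8 nodes, 5 edges  {3-q->2 5-p->1 6-p->1 7-p->1 8-p->1}
[2] R1 @ {0↦5, 1↦1}  ⇒  7 nodes, 4 edges  {3-q->2 6-p->1 7-p->1 8-p->1}
[3] R1 @ {0↦6, 1↦1}  ⇒  6 nodes, 3 edges  {3-q->2 7-p->1 8-p->1}
[4] R1 @ {0↦7, 1↦1}  ⇒  5 nodes, 2 edges  {3-q->2 8-p->1}
[5] R1 @ {0↦8, 1↦1}  ⇒  4 nodes, 1 edges  {3-q->2}
halt: no rule applies after step 5
NF nodes: {0:B, 1:A, 2:C, 3:C}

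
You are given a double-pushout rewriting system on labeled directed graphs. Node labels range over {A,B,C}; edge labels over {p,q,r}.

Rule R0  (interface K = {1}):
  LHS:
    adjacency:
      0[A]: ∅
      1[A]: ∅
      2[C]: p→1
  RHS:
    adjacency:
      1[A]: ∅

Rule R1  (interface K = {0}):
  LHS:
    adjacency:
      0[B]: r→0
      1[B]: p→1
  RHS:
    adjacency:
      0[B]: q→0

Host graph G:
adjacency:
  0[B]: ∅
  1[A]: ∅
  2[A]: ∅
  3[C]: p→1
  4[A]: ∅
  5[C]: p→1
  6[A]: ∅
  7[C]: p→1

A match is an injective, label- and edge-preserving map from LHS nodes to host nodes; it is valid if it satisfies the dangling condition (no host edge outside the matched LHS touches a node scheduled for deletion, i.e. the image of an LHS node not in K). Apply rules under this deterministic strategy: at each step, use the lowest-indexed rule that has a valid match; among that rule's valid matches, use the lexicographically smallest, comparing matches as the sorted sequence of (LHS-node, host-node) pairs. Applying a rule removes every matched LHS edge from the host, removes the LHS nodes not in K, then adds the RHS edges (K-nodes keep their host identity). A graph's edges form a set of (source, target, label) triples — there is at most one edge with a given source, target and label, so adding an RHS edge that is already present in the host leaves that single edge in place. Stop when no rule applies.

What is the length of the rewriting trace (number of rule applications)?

[0] host  ⇒  8 nodes, 3 edges  {3-p->1 5-p->1 7-p->1}
[1] R0 @ {0↦2, 1↦1, 2↦3}  ⇒  6 nodes, 2 edges  {5-p->1 7-p->1}
[2] R0 @ {0↦4, 1↦1, 2↦5}  ⇒  4 nodes, 1 edges  {7-p->1}
[3] R0 @ {0↦6, 1↦1, 2↦7}  ⇒  2 nodes, 0 edges  {∅}
halt: no rule applies after step 3

Answer: 3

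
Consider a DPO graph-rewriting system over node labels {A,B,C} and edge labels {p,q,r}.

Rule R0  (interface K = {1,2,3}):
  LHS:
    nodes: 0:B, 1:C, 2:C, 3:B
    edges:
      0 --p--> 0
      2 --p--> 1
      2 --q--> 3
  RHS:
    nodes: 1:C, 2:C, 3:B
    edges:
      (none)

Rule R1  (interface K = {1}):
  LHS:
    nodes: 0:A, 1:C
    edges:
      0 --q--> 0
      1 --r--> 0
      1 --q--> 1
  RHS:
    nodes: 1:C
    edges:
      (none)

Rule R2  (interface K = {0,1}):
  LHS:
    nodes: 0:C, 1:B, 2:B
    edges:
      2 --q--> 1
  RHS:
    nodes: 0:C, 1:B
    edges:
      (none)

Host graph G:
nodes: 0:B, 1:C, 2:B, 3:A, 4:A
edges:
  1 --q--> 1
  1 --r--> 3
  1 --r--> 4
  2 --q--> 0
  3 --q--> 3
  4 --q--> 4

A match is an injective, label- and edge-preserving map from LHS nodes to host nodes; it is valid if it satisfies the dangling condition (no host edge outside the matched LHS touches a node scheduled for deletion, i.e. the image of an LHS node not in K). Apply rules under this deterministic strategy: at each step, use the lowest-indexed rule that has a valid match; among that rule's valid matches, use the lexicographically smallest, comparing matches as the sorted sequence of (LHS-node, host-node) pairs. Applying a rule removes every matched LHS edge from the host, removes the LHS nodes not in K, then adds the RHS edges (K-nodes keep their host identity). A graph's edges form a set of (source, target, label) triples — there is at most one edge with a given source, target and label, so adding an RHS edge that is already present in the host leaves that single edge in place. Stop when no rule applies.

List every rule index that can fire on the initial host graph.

Answer: [R1,R2]

Steps:
R0: no valid match — LHS pattern not found
R1: 2 valid matches — {0↦3, 1↦1}, {0↦4, 1↦1}
R2: 1 valid match — {0↦1, 1↦0, 2↦2}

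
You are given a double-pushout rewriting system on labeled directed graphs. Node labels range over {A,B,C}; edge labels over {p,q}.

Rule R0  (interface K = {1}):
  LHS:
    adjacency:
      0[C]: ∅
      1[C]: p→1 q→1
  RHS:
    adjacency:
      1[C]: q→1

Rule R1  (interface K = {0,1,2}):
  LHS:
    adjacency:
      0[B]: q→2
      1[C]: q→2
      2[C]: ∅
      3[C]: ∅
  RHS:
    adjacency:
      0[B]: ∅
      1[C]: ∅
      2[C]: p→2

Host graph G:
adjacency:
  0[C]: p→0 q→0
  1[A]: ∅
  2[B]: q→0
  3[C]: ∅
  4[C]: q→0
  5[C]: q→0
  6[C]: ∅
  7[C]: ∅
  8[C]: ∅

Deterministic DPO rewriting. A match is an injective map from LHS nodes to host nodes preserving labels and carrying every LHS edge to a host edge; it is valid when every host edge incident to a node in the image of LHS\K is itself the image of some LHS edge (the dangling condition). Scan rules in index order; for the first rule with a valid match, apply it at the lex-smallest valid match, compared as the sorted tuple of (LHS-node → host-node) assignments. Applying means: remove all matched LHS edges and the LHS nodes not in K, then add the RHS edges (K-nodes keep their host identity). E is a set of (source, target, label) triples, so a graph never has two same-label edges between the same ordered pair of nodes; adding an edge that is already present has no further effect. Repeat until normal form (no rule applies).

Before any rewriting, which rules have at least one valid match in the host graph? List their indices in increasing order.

R0: 4 valid matches — {0↦3, 1↦0}, {0↦6, 1↦0}, {0↦7, 1↦0} (+1 more)
R1: 8 valid matches — {0↦2, 1↦4, 2↦0, 3↦3}, {0↦2, 1↦4, 2↦0, 3↦6}, {0↦2, 1↦4, 2↦0, 3↦7} (+5 more)

Answer: [R0,R1]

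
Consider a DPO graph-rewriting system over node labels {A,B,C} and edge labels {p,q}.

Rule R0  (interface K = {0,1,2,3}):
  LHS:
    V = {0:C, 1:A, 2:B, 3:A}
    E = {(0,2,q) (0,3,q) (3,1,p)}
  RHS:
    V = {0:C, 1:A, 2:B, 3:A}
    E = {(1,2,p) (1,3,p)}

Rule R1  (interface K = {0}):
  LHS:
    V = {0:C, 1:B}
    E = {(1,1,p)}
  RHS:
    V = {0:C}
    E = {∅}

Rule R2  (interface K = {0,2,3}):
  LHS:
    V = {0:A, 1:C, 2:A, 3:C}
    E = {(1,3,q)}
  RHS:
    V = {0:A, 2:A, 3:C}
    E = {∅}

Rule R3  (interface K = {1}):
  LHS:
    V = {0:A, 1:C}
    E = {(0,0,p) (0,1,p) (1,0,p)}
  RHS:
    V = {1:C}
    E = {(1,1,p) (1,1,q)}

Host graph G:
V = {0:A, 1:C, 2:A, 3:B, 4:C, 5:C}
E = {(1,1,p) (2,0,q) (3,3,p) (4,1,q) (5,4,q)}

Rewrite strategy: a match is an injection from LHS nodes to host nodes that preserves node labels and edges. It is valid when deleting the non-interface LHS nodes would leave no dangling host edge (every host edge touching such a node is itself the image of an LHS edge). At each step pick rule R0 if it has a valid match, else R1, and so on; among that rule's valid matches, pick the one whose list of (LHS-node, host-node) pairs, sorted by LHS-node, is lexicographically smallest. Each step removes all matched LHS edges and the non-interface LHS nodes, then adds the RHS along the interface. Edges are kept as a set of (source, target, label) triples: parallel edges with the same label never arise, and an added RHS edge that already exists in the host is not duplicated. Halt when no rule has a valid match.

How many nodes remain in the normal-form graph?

Answer: 3

Derivation:
[0] host  ⇒  6 nodes, 5 edges  {1-p->1 2-q->0 3-p->3 4-q->1 5-q->4}
[1] R1 @ {0↦1, 1↦3}  ⇒  5 nodes, 4 edges  {1-p->1 2-q->0 4-q->1 5-q->4}
[2] R2 @ {0↦0, 1↦5, 2↦2, 3↦4}  ⇒  4 nodes, 3 edges  {1-p->1 2-q->0 4-q->1}
[3] R2 @ {0↦0, 1↦4, 2↦2, 3↦1}  ⇒  3 nodes, 2 edges  {1-p->1 2-q->0}
normal form: no rule applies after step 3
NF nodes: {0:A, 1:C, 2:A}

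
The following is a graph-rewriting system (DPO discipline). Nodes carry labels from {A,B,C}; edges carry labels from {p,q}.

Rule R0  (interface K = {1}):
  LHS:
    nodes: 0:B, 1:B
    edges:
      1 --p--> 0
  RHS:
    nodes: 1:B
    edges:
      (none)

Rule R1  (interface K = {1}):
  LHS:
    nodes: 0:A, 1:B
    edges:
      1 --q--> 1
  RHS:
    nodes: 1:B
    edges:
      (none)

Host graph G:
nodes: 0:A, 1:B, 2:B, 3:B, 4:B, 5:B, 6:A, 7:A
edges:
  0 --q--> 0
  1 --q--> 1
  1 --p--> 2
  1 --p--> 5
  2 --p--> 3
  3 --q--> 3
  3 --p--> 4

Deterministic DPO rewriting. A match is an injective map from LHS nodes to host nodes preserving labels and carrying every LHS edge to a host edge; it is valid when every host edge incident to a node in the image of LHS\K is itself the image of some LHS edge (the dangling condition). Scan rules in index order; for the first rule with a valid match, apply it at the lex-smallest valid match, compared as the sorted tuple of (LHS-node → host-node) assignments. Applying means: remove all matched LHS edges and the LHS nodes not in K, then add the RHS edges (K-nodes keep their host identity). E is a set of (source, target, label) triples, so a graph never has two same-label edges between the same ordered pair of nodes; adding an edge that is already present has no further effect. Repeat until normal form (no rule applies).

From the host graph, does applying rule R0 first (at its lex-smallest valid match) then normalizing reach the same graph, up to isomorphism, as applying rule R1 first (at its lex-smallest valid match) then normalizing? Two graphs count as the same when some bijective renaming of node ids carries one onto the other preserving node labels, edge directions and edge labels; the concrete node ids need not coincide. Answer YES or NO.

branch R0-first: apply at {0↦4, 1↦3} → |E|=6, then 5 more step(s) → NF |V|=2 |E|=1 V={0:A, 1:B} E=0-q->0
branch R1-first: apply at {0↦6, 1↦1} → |E|=6, then 5 more step(s) → NF |V|=2 |E|=1 V={0:A, 1:B} E=0-q->0
graphs isomorphic (equal up to label-preserving node renaming)

Answer: YES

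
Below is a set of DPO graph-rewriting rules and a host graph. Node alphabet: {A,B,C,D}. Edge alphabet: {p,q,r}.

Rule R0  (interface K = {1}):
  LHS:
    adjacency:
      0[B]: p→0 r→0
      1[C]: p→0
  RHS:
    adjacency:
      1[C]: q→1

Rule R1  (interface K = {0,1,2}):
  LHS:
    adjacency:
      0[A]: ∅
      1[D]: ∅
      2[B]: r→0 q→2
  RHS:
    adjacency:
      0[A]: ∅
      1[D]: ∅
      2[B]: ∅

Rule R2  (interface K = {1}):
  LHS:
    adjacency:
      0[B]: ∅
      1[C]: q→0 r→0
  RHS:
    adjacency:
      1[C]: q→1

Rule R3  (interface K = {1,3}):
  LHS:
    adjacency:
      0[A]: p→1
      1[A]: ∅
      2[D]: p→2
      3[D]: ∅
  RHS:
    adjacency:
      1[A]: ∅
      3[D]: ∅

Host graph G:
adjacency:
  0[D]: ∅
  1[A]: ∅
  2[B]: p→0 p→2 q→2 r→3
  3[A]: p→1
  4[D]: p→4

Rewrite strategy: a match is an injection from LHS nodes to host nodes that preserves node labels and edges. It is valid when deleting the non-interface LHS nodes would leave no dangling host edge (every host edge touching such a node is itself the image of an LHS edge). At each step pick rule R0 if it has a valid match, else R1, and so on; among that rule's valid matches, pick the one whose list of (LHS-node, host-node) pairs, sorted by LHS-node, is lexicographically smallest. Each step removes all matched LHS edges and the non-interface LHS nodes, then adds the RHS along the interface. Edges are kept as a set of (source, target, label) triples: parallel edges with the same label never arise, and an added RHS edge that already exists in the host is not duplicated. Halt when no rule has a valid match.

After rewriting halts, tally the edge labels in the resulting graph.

Answer: p:2

Derivation:
initial: |V|=5 |E|=6  E = 2-p->0 2-p->2 2-q->2 2-r->3 3-p->1 4-p->4
step 1: apply R1 at {0↦3, 1↦0, 2↦2}  → |V|=5 |E|=4  E = 2-p->0 2-p->2 3-p->1 4-p->4
step 2: apply R3 at {0↦3, 1↦1, 2↦4, 3↦0}  → |V|=3 |E|=2  E = 2-p->0 2-p->2
final graph: no rule applies after step 2
NF edges: [(2, 0, 'p'), (2, 2, 'p')]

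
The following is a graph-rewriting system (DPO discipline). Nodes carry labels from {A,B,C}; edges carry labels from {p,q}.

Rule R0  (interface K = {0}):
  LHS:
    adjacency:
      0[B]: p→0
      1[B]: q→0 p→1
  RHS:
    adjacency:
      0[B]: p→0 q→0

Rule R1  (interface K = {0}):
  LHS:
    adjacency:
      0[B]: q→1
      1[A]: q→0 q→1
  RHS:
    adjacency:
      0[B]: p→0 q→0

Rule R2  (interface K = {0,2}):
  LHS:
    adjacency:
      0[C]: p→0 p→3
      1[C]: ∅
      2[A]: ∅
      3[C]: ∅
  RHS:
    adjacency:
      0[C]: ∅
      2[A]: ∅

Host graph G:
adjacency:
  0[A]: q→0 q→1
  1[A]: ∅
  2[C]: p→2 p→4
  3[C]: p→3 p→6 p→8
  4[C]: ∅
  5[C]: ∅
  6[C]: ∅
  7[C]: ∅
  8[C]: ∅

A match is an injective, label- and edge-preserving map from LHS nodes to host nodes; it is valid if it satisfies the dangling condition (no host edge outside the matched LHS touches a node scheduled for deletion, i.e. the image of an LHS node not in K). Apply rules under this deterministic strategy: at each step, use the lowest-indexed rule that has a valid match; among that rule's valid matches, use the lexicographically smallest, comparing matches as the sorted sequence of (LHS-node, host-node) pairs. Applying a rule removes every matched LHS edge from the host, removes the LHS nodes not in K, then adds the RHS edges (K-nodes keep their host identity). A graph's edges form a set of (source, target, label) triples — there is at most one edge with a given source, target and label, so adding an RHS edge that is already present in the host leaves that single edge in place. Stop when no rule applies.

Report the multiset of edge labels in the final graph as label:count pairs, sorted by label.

Answer: p:1 q:2

Steps:
[0] host  ⇒  9 nodes, 7 edges  {0-q->0 0-q->1 2-p->2 2-p->4 3-p->3 3-p->6 3-p->8}
[1] R2 @ {0↦2, 1↦5, 2↦0, 3↦4}  ⇒  7 nodes, 5 edges  {0-q->0 0-q->1 3-p->3 3-p->6 3-p->8}
[2] R2 @ {0↦3, 1↦2, 2↦0, 3↦6}  ⇒  5 nodes, 3 edges  {0-q->0 0-q->1 3-p->8}
normal form: no rule applies after step 2
NF edges: [(0, 0, 'q'), (0, 1, 'q'), (3, 8, 'p')]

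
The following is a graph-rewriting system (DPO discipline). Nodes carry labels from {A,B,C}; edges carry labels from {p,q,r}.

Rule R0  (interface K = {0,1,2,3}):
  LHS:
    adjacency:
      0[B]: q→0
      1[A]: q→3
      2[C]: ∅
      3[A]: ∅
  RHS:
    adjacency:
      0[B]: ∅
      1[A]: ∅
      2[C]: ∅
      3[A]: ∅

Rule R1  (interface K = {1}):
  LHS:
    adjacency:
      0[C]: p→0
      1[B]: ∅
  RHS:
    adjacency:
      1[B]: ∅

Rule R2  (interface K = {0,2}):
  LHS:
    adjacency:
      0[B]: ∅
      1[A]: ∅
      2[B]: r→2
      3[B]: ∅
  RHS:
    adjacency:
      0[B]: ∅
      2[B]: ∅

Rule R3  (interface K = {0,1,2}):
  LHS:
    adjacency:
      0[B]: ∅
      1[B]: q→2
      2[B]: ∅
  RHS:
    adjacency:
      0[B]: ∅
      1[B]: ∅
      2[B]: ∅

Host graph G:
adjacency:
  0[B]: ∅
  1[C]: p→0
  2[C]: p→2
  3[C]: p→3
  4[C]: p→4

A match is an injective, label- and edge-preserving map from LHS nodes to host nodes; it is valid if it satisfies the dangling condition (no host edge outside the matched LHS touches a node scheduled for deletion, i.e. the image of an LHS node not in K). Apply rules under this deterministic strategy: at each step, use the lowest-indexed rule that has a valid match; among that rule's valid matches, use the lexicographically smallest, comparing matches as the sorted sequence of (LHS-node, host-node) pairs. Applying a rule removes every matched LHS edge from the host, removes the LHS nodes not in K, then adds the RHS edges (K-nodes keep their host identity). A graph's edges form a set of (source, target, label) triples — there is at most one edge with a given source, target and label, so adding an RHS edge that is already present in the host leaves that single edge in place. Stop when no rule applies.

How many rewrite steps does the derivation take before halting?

Answer: 3

Derivation:
start.  V:5 E:4  edges: 1-p->0 2-p->2 3-p->3 4-p->4
1. fire R1 via {0↦2, 1↦0}  →  V:4 E:3  edges: 1-p->0 3-p->3 4-p->4
2. fire R1 via {0↦3, 1↦0}  →  V:3 E:2  edges: 1-p->0 4-p->4
3. fire R1 via {0↦4, 1↦0}  →  V:2 E:1  edges: 1-p->0
halt: no rule applies after step 3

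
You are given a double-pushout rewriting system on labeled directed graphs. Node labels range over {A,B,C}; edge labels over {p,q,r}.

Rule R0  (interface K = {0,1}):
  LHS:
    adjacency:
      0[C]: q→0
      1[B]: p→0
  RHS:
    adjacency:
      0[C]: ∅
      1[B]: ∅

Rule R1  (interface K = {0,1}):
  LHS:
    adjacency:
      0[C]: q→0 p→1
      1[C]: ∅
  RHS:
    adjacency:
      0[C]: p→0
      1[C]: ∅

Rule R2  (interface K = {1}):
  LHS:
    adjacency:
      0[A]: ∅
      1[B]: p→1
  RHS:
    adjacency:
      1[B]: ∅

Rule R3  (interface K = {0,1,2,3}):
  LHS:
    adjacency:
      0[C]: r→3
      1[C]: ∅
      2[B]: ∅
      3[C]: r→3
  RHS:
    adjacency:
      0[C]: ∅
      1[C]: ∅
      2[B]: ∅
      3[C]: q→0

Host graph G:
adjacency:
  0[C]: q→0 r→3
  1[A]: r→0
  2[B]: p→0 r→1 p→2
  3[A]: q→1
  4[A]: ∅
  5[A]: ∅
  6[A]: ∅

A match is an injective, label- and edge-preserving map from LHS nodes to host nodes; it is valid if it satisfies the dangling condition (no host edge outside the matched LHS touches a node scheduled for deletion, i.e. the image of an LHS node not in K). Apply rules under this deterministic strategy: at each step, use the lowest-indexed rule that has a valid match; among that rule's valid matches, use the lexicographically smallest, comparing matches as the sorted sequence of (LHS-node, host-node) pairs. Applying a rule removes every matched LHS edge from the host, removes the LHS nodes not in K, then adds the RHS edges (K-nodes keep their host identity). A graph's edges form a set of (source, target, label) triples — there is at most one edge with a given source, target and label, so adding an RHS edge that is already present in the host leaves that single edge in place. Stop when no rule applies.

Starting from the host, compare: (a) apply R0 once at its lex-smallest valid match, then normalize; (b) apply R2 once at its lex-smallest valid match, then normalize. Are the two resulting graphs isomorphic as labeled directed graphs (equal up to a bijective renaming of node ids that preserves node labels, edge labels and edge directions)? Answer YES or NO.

Answer: YES

Steps:
branch R0-first: apply at {0↦0, 1↦2} → |E|=5, then 1 more step(s) → NF |V|=6 |E|=4 V={0:C, 1:A, 2:B, 3:A, 5:A, 6:A} E=0-r->3 1-r->0 2-r->1 3-q->1
branch R2-first: apply at {0↦4, 1↦2} → |E|=6, then 1 more step(s) → NF |V|=6 |E|=4 V={0:C, 1:A, 2:B, 3:A, 5:A, 6:A} E=0-r->3 1-r->0 2-r->1 3-q->1
graphs isomorphic (equal up to label-preserving node renaming)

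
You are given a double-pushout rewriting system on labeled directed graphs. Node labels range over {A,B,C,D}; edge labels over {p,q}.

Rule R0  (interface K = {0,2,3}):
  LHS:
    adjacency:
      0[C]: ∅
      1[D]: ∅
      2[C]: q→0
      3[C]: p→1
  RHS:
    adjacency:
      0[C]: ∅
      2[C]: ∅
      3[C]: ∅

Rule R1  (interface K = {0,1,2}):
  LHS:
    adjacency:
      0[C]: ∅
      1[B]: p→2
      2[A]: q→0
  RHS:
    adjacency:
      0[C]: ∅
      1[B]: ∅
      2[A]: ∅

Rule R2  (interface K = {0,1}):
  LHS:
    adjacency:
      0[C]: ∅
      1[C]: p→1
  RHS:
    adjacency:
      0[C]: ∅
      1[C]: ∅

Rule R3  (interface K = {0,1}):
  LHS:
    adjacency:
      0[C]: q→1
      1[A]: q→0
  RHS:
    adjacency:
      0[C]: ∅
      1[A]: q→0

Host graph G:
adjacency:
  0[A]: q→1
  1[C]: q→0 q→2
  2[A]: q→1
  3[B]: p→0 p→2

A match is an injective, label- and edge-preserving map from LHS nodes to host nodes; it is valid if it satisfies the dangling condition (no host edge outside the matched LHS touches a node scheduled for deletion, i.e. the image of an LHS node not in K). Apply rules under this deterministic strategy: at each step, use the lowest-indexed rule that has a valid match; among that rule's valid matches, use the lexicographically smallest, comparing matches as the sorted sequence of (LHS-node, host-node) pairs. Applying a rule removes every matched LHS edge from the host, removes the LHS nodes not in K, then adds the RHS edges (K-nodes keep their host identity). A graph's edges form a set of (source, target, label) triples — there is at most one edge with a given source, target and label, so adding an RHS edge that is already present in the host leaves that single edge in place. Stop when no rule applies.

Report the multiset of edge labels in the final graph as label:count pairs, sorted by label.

[0] host  ⇒  4 nodes, 6 edges  {0-q->1 1-q->0 1-q->2 2-q->1 3-p->0 3-p->2}
[1] R1 @ {0↦1, 1↦3, 2↦0}  ⇒  4 nodes, 4 edges  {1-q->0 1-q->2 2-q->1 3-p->2}
[2] R1 @ {0↦1, 1↦3, 2↦2}  ⇒  4 nodes, 2 edges  {1-q->0 1-q->2}
normal form: no rule applies after step 2
NF edges: [(1, 0, 'q'), (1, 2, 'q')]

Answer: q:2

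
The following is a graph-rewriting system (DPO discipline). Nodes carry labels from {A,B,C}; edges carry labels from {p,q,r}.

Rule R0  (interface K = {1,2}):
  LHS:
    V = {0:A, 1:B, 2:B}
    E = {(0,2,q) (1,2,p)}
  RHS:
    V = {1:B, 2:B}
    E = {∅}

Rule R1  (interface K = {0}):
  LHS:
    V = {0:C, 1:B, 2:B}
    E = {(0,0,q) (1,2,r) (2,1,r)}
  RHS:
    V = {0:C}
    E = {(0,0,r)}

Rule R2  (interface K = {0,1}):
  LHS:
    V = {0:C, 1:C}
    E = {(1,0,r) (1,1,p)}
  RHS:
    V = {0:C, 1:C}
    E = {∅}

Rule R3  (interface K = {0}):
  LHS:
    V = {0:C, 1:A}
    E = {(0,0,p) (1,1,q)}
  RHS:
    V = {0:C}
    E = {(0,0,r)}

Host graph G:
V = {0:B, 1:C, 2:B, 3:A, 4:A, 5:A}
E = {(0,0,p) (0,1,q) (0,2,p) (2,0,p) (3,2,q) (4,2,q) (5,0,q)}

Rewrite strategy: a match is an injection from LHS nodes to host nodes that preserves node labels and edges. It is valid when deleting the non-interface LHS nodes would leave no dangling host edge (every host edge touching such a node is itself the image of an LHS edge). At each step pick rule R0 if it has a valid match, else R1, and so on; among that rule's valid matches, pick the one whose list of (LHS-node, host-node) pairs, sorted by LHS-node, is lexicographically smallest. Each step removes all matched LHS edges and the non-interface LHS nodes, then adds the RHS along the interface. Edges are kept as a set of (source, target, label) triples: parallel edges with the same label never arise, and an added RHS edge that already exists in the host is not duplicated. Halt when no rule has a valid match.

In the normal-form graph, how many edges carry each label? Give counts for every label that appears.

Answer: p:1 q:2

Derivation:
initial: |V|=6 |E|=7  E = 0-p->0 0-q->1 0-p->2 2-p->0 3-q->2 4-q->2 5-q->0
step 1: apply R0 at {0↦3, 1↦0, 2↦2}  → |V|=5 |E|=5  E = 0-p->0 0-q->1 2-p->0 4-q->2 5-q->0
step 2: apply R0 at {0↦5, 1↦2, 2↦0}  → |V|=4 |E|=3  E = 0-p->0 0-q->1 4-q->2
halt: no rule applies after step 2
NF edges: [(0, 0, 'p'), (0, 1, 'q'), (4, 2, 'q')]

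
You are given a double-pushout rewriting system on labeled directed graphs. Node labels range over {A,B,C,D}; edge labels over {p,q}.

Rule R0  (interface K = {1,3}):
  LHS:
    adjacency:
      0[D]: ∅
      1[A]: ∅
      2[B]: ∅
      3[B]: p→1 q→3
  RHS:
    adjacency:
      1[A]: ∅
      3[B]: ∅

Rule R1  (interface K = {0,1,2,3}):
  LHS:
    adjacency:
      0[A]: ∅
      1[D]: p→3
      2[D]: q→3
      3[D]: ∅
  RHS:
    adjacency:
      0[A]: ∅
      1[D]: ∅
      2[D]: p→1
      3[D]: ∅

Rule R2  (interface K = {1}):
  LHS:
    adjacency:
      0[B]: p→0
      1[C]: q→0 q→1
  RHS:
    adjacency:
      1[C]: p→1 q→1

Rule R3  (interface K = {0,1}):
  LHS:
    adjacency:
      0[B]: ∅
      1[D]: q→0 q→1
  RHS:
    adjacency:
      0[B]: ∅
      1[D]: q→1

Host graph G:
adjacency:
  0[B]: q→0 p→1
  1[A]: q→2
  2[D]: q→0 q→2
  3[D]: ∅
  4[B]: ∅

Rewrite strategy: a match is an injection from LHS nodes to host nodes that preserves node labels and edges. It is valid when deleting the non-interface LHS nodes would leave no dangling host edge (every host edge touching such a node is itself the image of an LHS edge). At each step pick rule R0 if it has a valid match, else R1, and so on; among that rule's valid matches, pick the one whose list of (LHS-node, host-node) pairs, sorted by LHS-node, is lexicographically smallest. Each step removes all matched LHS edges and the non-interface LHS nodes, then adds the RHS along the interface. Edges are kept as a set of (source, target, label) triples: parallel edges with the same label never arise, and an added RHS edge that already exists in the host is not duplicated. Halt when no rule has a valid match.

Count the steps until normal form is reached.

Answer: 2

Steps:
initial: |V|=5 |E|=5  E = 0-q->0 0-p->1 1-q->2 2-q->0 2-q->2
step 1: apply R0 at {0↦3, 1↦1, 2↦4, 3↦0}  → |V|=3 |E|=3  E = 1-q->2 2-q->0 2-q->2
step 2: apply R3 at {0↦0, 1↦2}  → |V|=3 |E|=2  E = 1-q->2 2-q->2
final graph: no rule applies after step 2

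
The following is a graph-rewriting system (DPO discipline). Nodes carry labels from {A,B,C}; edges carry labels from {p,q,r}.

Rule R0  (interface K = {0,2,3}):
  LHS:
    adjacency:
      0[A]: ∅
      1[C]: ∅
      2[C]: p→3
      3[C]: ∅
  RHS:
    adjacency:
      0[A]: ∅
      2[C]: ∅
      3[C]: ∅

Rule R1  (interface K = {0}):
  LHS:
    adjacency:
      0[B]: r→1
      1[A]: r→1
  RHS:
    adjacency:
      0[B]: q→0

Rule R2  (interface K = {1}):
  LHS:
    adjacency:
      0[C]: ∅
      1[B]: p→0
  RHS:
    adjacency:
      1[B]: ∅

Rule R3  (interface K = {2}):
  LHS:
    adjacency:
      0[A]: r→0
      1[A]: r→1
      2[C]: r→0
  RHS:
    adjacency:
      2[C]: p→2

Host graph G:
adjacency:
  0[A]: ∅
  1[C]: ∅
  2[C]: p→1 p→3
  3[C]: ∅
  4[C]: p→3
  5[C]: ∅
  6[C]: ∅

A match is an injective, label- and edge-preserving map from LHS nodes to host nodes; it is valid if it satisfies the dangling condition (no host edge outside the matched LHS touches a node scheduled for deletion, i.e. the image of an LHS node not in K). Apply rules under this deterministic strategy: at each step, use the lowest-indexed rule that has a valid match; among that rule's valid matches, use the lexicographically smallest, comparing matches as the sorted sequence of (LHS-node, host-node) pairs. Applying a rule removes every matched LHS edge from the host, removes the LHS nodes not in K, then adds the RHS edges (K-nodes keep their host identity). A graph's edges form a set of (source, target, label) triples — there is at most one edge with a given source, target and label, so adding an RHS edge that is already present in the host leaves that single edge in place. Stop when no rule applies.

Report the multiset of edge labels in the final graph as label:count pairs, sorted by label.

start.  V:7 E:3  edges: 2-p->1 2-p->3 4-p->3
1. fire R0 via {0↦0, 1↦5, 2↦2, 3↦1}  →  V:6 E:2  edges: 2-p->3 4-p->3
2. fire R0 via {0↦0, 1↦1, 2↦2, 3↦3}  →  V:5 E:1  edges: 4-p->3
3. fire R0 via {0↦0, 1↦2, 2↦4, 3↦3}  →  V:4 E:0  edges: ∅
normal form: no rule applies after step 3
NF edges: []

Answer: (no edges)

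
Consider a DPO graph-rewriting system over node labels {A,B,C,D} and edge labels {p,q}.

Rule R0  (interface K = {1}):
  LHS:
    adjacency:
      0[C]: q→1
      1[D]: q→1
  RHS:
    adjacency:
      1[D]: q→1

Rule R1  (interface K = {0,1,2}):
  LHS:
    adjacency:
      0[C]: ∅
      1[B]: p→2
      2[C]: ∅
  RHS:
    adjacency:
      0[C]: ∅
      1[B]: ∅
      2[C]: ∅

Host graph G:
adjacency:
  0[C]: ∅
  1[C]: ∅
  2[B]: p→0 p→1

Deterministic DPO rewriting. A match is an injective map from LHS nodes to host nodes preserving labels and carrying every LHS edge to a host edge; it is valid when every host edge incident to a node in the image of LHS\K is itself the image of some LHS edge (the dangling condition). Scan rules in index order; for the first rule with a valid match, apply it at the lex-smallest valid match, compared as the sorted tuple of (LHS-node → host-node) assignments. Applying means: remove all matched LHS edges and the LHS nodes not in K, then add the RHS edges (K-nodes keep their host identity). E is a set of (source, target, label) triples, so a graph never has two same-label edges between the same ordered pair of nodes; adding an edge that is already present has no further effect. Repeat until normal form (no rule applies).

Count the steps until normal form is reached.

Answer: 2

Rewrite trace:
[0] host  ⇒  3 nodes, 2 edges  {2-p->0 2-p->1}
[1] R1 @ {0↦0, 1↦2, 2↦1}  ⇒  3 nodes, 1 edges  {2-p->0}
[2] R1 @ {0↦1, 1↦2, 2↦0}  ⇒  3 nodes, 0 edges  {∅}
final graph: no rule applies after step 2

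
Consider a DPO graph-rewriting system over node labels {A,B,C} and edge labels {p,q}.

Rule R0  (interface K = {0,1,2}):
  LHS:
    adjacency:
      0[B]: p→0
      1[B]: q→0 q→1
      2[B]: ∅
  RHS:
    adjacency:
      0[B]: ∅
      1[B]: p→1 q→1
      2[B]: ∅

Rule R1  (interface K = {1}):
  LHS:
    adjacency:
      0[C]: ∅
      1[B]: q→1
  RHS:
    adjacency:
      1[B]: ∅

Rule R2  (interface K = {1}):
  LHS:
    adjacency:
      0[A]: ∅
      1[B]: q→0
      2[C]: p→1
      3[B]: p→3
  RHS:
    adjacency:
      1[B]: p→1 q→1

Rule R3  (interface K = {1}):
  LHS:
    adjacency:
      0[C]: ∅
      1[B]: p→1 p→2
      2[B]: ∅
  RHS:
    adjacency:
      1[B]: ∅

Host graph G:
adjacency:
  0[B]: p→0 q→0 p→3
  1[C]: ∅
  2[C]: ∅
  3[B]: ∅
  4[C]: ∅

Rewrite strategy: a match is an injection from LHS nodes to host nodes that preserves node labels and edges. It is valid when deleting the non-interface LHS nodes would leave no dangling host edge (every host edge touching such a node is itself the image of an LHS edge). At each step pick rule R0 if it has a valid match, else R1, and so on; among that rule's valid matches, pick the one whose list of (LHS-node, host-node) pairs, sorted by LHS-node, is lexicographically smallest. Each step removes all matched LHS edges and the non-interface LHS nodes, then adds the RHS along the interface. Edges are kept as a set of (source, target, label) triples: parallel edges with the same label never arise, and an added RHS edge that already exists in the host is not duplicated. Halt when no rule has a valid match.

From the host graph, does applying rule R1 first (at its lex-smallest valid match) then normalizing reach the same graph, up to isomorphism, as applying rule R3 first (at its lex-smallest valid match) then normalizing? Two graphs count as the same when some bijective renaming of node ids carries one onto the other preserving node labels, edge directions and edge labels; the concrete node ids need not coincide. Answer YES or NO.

branch R1-first: apply at {0↦1, 1↦0} → |E|=2, then 1 more step(s) → NF |V|=2 |E|=0 V={0:B, 4:C} E=∅
branch R3-first: apply at {0↦1, 1↦0, 2↦3} → |E|=1, then 1 more step(s) → NF |V|=2 |E|=0 V={0:B, 4:C} E=∅
graphs isomorphic (equal up to label-preserving node renaming)

Answer: YES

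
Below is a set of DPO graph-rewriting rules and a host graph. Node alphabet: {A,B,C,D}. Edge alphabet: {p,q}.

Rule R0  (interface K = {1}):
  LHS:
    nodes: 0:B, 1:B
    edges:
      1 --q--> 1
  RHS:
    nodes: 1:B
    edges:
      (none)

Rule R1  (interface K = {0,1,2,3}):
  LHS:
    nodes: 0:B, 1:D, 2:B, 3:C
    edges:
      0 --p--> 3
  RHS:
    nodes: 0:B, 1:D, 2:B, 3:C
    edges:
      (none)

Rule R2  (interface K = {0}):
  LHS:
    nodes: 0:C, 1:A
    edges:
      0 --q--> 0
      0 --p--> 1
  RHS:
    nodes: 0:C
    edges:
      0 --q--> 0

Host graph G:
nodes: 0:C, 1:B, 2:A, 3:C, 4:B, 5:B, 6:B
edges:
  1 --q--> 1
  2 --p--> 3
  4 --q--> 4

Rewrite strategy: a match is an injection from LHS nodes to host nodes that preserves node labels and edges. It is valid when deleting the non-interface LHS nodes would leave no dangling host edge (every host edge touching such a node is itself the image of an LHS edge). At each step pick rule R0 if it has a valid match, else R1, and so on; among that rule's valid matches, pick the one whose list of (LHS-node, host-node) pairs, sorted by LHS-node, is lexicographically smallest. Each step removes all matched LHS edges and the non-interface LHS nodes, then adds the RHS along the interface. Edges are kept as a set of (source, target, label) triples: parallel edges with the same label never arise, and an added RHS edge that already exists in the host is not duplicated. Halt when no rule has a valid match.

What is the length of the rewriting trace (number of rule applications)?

initial: |V|=7 |E|=3  E = 1-q->1 2-p->3 4-q->4
step 1: apply R0 at {0↦5, 1↦1}  → |V|=6 |E|=2  E = 2-p->3 4-q->4
step 2: apply R0 at {0↦1, 1↦4}  → |V|=5 |E|=1  E = 2-p->3
halt: no rule applies after step 2

Answer: 2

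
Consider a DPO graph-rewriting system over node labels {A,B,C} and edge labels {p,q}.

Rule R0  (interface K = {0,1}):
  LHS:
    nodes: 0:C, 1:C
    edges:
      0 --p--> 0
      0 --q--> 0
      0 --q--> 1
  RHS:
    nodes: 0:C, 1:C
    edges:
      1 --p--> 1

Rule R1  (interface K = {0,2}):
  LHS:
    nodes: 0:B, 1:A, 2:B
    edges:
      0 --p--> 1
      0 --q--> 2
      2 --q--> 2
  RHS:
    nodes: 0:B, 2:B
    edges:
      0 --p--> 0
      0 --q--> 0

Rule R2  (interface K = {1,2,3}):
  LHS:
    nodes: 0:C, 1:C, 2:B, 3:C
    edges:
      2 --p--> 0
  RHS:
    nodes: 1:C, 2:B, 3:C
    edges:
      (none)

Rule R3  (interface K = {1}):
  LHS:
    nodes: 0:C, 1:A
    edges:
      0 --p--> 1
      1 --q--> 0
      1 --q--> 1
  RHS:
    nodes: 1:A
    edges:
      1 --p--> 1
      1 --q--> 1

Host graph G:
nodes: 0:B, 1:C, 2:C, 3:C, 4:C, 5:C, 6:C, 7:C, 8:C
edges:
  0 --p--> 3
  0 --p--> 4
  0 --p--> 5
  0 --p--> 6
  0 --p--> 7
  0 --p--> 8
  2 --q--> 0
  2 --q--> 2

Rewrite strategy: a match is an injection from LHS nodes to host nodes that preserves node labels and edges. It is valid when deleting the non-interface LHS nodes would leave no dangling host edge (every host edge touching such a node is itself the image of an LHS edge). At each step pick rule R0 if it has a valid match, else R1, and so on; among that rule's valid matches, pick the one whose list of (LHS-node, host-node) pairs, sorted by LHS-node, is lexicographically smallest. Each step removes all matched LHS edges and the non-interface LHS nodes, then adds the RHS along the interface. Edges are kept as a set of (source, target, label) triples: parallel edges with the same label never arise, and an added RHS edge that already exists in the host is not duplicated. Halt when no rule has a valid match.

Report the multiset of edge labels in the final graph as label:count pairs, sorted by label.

initial: |V|=9 |E|=8  E = 0-p->3 0-p->4 0-p->5 0-p->6 0-p->7 0-p->8 2-q->0 2-q->2
step 1: apply R2 at {0↦3, 1↦1, 2↦0, 3↦2}  → |V|=8 |E|=7  E = 0-p->4 0-p->5 0-p->6 0-p->7 0-p->8 2-q->0 2-q->2
step 2: apply R2 at {0↦4, 1↦1, 2↦0, 3↦2}  → |V|=7 |E|=6  E = 0-p->5 0-p->6 0-p->7 0-p->8 2-q->0 2-q->2
step 3: apply R2 at {0↦5, 1↦1, 2↦0, 3↦2}  → |V|=6 |E|=5  E = 0-p->6 0-p->7 0-p->8 2-q->0 2-q->2
step 4: apply R2 at {0↦6, 1↦1, 2↦0, 3↦2}  → |V|=5 |E|=4  E = 0-p->7 0-p->8 2-q->0 2-q->2
step 5: apply R2 at {0↦7, 1↦1, 2↦0, 3↦2}  → |V|=4 |E|=3  E = 0-p->8 2-q->0 2-q->2
step 6: apply R2 at {0↦8, 1↦1, 2↦0, 3↦2}  → |V|=3 |E|=2  E = 2-q->0 2-q->2
halt: no rule applies after step 6
NF edges: [(2, 0, 'q'), (2, 2, 'q')]

Answer: q:2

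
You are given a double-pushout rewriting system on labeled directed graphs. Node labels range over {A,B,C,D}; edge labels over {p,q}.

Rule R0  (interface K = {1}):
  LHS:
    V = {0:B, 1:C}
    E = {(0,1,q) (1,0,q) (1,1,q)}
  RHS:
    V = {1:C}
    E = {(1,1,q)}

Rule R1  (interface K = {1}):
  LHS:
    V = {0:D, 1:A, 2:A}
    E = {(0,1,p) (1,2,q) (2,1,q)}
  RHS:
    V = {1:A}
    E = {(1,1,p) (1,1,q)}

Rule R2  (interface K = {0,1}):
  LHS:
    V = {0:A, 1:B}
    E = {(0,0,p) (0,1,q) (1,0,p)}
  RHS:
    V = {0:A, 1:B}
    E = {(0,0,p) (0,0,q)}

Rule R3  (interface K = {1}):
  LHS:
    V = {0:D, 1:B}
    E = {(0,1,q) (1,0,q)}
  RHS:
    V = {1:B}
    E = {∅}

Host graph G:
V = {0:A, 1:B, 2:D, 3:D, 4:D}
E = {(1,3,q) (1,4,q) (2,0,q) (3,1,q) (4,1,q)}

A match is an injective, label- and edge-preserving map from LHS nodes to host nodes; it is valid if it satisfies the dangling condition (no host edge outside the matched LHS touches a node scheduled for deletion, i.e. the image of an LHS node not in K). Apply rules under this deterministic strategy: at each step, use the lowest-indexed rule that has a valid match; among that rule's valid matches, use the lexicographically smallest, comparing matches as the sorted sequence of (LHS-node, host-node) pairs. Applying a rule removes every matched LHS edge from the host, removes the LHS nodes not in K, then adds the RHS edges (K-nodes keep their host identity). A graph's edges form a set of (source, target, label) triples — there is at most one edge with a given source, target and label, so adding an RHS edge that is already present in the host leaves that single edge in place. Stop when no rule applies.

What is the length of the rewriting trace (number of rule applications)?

Answer: 2

Derivation:
initial: |V|=5 |E|=5  E = 1-q->3 1-q->4 2-q->0 3-q->1 4-q->1
step 1: apply R3 at {0↦3, 1↦1}  → |V|=4 |E|=3  E = 1-q->4 2-q->0 4-q->1
step 2: apply R3 at {0↦4, 1↦1}  → |V|=3 |E|=1  E = 2-q->0
final graph: no rule applies after step 2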